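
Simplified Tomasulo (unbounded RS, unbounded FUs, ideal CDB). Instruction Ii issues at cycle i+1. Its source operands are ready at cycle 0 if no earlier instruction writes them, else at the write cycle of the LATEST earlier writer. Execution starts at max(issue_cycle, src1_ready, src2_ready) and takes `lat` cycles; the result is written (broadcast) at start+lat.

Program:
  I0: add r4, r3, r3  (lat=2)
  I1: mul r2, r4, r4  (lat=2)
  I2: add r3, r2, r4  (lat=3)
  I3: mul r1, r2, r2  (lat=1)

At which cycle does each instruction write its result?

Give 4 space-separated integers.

Answer: 3 5 8 6

Derivation:
I0 add r4: issue@1 deps=(None,None) exec_start@1 write@3
I1 mul r2: issue@2 deps=(0,0) exec_start@3 write@5
I2 add r3: issue@3 deps=(1,0) exec_start@5 write@8
I3 mul r1: issue@4 deps=(1,1) exec_start@5 write@6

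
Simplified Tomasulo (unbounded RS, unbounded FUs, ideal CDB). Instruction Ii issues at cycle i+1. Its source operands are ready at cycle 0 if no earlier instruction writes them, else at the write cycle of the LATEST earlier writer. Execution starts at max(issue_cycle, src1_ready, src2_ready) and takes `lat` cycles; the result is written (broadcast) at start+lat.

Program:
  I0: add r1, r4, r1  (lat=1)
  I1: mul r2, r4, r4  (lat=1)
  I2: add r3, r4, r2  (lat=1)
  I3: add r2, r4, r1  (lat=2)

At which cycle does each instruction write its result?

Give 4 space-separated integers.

I0 add r1: issue@1 deps=(None,None) exec_start@1 write@2
I1 mul r2: issue@2 deps=(None,None) exec_start@2 write@3
I2 add r3: issue@3 deps=(None,1) exec_start@3 write@4
I3 add r2: issue@4 deps=(None,0) exec_start@4 write@6

Answer: 2 3 4 6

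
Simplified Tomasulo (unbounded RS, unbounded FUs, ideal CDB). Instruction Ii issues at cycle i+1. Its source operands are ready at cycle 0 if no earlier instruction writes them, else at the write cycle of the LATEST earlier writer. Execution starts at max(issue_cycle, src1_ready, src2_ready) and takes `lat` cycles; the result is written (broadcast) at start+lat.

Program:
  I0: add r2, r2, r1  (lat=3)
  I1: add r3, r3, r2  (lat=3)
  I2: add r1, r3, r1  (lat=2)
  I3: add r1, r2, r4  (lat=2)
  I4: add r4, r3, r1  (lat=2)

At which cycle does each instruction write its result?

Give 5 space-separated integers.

Answer: 4 7 9 6 9

Derivation:
I0 add r2: issue@1 deps=(None,None) exec_start@1 write@4
I1 add r3: issue@2 deps=(None,0) exec_start@4 write@7
I2 add r1: issue@3 deps=(1,None) exec_start@7 write@9
I3 add r1: issue@4 deps=(0,None) exec_start@4 write@6
I4 add r4: issue@5 deps=(1,3) exec_start@7 write@9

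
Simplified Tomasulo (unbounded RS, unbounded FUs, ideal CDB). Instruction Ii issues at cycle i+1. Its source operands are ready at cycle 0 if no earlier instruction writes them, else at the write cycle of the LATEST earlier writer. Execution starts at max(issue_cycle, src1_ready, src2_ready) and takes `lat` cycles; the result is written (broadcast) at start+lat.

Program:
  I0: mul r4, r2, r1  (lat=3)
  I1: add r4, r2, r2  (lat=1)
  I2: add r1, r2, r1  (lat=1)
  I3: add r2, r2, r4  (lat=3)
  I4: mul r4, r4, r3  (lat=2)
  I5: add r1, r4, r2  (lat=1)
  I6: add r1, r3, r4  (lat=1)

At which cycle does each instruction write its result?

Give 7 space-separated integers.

Answer: 4 3 4 7 7 8 8

Derivation:
I0 mul r4: issue@1 deps=(None,None) exec_start@1 write@4
I1 add r4: issue@2 deps=(None,None) exec_start@2 write@3
I2 add r1: issue@3 deps=(None,None) exec_start@3 write@4
I3 add r2: issue@4 deps=(None,1) exec_start@4 write@7
I4 mul r4: issue@5 deps=(1,None) exec_start@5 write@7
I5 add r1: issue@6 deps=(4,3) exec_start@7 write@8
I6 add r1: issue@7 deps=(None,4) exec_start@7 write@8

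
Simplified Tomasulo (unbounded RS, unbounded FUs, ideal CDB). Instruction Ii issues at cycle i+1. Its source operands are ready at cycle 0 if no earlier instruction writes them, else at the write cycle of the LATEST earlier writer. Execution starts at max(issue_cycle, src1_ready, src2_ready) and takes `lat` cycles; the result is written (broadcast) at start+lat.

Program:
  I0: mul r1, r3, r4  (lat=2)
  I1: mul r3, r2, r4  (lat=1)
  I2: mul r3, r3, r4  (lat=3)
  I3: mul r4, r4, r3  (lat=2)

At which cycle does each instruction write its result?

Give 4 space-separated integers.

Answer: 3 3 6 8

Derivation:
I0 mul r1: issue@1 deps=(None,None) exec_start@1 write@3
I1 mul r3: issue@2 deps=(None,None) exec_start@2 write@3
I2 mul r3: issue@3 deps=(1,None) exec_start@3 write@6
I3 mul r4: issue@4 deps=(None,2) exec_start@6 write@8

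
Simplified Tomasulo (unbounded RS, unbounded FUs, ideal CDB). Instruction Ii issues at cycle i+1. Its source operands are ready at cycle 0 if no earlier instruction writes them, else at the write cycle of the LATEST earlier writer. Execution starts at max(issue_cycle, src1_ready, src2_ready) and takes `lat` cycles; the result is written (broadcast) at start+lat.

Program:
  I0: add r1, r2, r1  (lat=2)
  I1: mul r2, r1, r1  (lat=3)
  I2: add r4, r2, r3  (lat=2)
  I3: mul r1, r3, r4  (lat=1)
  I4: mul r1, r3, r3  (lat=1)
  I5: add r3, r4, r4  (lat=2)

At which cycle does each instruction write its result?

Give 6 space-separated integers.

I0 add r1: issue@1 deps=(None,None) exec_start@1 write@3
I1 mul r2: issue@2 deps=(0,0) exec_start@3 write@6
I2 add r4: issue@3 deps=(1,None) exec_start@6 write@8
I3 mul r1: issue@4 deps=(None,2) exec_start@8 write@9
I4 mul r1: issue@5 deps=(None,None) exec_start@5 write@6
I5 add r3: issue@6 deps=(2,2) exec_start@8 write@10

Answer: 3 6 8 9 6 10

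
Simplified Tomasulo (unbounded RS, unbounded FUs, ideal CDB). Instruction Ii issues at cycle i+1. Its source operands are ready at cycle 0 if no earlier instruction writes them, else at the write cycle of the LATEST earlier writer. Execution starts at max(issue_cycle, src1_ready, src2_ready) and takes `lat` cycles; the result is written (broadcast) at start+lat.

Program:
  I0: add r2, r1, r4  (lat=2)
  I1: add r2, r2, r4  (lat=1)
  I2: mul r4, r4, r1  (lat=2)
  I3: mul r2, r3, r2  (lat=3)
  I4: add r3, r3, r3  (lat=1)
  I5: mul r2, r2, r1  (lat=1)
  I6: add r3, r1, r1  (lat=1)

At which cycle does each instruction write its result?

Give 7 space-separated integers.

Answer: 3 4 5 7 6 8 8

Derivation:
I0 add r2: issue@1 deps=(None,None) exec_start@1 write@3
I1 add r2: issue@2 deps=(0,None) exec_start@3 write@4
I2 mul r4: issue@3 deps=(None,None) exec_start@3 write@5
I3 mul r2: issue@4 deps=(None,1) exec_start@4 write@7
I4 add r3: issue@5 deps=(None,None) exec_start@5 write@6
I5 mul r2: issue@6 deps=(3,None) exec_start@7 write@8
I6 add r3: issue@7 deps=(None,None) exec_start@7 write@8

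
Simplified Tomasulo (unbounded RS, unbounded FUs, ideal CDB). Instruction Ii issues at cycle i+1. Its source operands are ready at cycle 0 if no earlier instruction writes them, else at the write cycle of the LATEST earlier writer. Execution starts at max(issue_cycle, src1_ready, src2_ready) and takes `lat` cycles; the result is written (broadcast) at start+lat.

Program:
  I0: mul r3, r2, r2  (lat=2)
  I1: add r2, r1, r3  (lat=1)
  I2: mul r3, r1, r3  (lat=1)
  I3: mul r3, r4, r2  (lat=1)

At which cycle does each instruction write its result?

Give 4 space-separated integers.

Answer: 3 4 4 5

Derivation:
I0 mul r3: issue@1 deps=(None,None) exec_start@1 write@3
I1 add r2: issue@2 deps=(None,0) exec_start@3 write@4
I2 mul r3: issue@3 deps=(None,0) exec_start@3 write@4
I3 mul r3: issue@4 deps=(None,1) exec_start@4 write@5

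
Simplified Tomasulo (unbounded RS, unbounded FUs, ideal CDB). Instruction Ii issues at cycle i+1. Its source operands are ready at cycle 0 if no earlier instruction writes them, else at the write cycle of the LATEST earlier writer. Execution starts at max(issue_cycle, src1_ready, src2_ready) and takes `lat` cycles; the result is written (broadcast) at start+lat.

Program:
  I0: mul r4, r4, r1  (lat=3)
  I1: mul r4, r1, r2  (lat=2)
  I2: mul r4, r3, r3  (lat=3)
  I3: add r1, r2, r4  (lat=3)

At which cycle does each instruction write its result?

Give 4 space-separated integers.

I0 mul r4: issue@1 deps=(None,None) exec_start@1 write@4
I1 mul r4: issue@2 deps=(None,None) exec_start@2 write@4
I2 mul r4: issue@3 deps=(None,None) exec_start@3 write@6
I3 add r1: issue@4 deps=(None,2) exec_start@6 write@9

Answer: 4 4 6 9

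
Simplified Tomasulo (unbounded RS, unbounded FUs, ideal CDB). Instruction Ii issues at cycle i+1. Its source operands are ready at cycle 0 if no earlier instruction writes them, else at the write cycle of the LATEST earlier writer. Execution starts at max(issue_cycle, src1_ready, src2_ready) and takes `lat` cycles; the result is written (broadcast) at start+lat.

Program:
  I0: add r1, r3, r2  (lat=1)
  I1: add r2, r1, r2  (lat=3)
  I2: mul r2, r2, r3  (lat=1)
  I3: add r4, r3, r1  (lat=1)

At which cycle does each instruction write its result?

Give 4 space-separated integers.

I0 add r1: issue@1 deps=(None,None) exec_start@1 write@2
I1 add r2: issue@2 deps=(0,None) exec_start@2 write@5
I2 mul r2: issue@3 deps=(1,None) exec_start@5 write@6
I3 add r4: issue@4 deps=(None,0) exec_start@4 write@5

Answer: 2 5 6 5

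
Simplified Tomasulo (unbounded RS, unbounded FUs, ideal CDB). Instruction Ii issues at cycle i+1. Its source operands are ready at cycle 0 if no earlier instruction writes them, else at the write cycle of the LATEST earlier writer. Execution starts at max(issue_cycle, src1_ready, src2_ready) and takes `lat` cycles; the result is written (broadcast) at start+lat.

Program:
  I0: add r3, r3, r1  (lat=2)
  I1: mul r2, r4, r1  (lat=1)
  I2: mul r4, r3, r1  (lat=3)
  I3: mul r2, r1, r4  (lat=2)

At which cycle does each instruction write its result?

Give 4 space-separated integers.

Answer: 3 3 6 8

Derivation:
I0 add r3: issue@1 deps=(None,None) exec_start@1 write@3
I1 mul r2: issue@2 deps=(None,None) exec_start@2 write@3
I2 mul r4: issue@3 deps=(0,None) exec_start@3 write@6
I3 mul r2: issue@4 deps=(None,2) exec_start@6 write@8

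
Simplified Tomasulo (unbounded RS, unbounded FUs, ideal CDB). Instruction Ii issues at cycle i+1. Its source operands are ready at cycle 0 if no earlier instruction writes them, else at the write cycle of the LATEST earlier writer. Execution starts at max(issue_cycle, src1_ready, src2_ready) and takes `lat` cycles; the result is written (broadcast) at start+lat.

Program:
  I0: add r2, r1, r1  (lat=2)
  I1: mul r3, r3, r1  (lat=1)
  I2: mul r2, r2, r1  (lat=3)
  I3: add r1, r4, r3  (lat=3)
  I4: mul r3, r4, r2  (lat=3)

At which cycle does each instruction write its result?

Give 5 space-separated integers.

Answer: 3 3 6 7 9

Derivation:
I0 add r2: issue@1 deps=(None,None) exec_start@1 write@3
I1 mul r3: issue@2 deps=(None,None) exec_start@2 write@3
I2 mul r2: issue@3 deps=(0,None) exec_start@3 write@6
I3 add r1: issue@4 deps=(None,1) exec_start@4 write@7
I4 mul r3: issue@5 deps=(None,2) exec_start@6 write@9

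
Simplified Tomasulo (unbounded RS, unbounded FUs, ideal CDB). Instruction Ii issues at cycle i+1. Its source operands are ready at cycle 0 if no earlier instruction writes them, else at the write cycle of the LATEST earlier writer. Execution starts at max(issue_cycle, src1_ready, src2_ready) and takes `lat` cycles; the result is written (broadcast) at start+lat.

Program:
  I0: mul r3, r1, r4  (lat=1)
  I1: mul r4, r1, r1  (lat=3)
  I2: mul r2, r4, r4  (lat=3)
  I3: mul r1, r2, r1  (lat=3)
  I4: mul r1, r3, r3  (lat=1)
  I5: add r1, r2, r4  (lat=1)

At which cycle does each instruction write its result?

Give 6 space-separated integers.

Answer: 2 5 8 11 6 9

Derivation:
I0 mul r3: issue@1 deps=(None,None) exec_start@1 write@2
I1 mul r4: issue@2 deps=(None,None) exec_start@2 write@5
I2 mul r2: issue@3 deps=(1,1) exec_start@5 write@8
I3 mul r1: issue@4 deps=(2,None) exec_start@8 write@11
I4 mul r1: issue@5 deps=(0,0) exec_start@5 write@6
I5 add r1: issue@6 deps=(2,1) exec_start@8 write@9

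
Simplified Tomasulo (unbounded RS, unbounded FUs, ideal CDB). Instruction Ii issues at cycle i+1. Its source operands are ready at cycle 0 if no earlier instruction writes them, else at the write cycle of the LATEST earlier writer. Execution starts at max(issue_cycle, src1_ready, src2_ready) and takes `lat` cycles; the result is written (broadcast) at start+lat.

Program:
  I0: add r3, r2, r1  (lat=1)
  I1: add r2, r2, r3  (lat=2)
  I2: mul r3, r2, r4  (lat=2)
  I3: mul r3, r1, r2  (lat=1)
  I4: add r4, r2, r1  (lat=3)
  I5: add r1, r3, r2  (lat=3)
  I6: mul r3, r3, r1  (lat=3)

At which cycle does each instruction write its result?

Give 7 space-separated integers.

I0 add r3: issue@1 deps=(None,None) exec_start@1 write@2
I1 add r2: issue@2 deps=(None,0) exec_start@2 write@4
I2 mul r3: issue@3 deps=(1,None) exec_start@4 write@6
I3 mul r3: issue@4 deps=(None,1) exec_start@4 write@5
I4 add r4: issue@5 deps=(1,None) exec_start@5 write@8
I5 add r1: issue@6 deps=(3,1) exec_start@6 write@9
I6 mul r3: issue@7 deps=(3,5) exec_start@9 write@12

Answer: 2 4 6 5 8 9 12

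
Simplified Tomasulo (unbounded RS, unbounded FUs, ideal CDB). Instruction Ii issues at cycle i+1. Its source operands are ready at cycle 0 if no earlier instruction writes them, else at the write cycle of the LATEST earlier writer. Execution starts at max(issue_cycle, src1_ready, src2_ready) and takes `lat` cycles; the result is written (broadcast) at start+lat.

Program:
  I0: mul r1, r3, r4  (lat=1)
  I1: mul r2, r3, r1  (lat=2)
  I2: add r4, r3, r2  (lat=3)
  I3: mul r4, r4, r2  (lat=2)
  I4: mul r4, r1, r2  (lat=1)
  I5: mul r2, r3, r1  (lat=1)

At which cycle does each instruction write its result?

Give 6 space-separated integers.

I0 mul r1: issue@1 deps=(None,None) exec_start@1 write@2
I1 mul r2: issue@2 deps=(None,0) exec_start@2 write@4
I2 add r4: issue@3 deps=(None,1) exec_start@4 write@7
I3 mul r4: issue@4 deps=(2,1) exec_start@7 write@9
I4 mul r4: issue@5 deps=(0,1) exec_start@5 write@6
I5 mul r2: issue@6 deps=(None,0) exec_start@6 write@7

Answer: 2 4 7 9 6 7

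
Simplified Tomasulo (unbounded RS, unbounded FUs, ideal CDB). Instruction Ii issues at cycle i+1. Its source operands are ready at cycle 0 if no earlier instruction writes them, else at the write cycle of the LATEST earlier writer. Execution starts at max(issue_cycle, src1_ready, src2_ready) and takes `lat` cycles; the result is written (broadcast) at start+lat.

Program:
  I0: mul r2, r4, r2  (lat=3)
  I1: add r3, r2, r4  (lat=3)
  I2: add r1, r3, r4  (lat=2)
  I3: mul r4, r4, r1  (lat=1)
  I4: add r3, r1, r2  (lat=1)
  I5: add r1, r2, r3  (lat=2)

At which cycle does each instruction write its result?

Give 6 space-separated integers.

I0 mul r2: issue@1 deps=(None,None) exec_start@1 write@4
I1 add r3: issue@2 deps=(0,None) exec_start@4 write@7
I2 add r1: issue@3 deps=(1,None) exec_start@7 write@9
I3 mul r4: issue@4 deps=(None,2) exec_start@9 write@10
I4 add r3: issue@5 deps=(2,0) exec_start@9 write@10
I5 add r1: issue@6 deps=(0,4) exec_start@10 write@12

Answer: 4 7 9 10 10 12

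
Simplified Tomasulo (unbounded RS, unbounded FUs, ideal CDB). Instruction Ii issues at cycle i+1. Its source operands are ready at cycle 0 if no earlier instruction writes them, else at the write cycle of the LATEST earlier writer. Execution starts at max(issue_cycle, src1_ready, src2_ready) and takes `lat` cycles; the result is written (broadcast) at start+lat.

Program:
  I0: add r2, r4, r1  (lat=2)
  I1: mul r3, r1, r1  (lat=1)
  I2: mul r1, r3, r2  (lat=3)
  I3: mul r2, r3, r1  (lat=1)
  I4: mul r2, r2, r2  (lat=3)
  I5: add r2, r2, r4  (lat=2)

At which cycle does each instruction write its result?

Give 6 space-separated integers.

I0 add r2: issue@1 deps=(None,None) exec_start@1 write@3
I1 mul r3: issue@2 deps=(None,None) exec_start@2 write@3
I2 mul r1: issue@3 deps=(1,0) exec_start@3 write@6
I3 mul r2: issue@4 deps=(1,2) exec_start@6 write@7
I4 mul r2: issue@5 deps=(3,3) exec_start@7 write@10
I5 add r2: issue@6 deps=(4,None) exec_start@10 write@12

Answer: 3 3 6 7 10 12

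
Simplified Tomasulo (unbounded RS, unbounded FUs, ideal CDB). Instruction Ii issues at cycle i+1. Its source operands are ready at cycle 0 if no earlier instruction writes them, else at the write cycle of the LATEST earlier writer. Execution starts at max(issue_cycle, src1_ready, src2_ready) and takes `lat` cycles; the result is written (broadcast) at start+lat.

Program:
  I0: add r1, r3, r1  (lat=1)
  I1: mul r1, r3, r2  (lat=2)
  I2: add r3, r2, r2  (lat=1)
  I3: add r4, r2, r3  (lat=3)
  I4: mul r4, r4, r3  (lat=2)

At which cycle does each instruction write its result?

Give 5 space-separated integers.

Answer: 2 4 4 7 9

Derivation:
I0 add r1: issue@1 deps=(None,None) exec_start@1 write@2
I1 mul r1: issue@2 deps=(None,None) exec_start@2 write@4
I2 add r3: issue@3 deps=(None,None) exec_start@3 write@4
I3 add r4: issue@4 deps=(None,2) exec_start@4 write@7
I4 mul r4: issue@5 deps=(3,2) exec_start@7 write@9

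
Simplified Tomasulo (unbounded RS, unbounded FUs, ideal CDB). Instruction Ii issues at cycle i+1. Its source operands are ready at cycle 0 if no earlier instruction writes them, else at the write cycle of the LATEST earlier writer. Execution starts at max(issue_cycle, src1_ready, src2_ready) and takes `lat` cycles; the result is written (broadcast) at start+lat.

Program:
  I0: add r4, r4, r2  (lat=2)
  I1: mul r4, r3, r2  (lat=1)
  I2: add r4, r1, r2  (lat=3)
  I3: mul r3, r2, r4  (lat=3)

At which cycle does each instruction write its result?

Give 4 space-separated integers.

Answer: 3 3 6 9

Derivation:
I0 add r4: issue@1 deps=(None,None) exec_start@1 write@3
I1 mul r4: issue@2 deps=(None,None) exec_start@2 write@3
I2 add r4: issue@3 deps=(None,None) exec_start@3 write@6
I3 mul r3: issue@4 deps=(None,2) exec_start@6 write@9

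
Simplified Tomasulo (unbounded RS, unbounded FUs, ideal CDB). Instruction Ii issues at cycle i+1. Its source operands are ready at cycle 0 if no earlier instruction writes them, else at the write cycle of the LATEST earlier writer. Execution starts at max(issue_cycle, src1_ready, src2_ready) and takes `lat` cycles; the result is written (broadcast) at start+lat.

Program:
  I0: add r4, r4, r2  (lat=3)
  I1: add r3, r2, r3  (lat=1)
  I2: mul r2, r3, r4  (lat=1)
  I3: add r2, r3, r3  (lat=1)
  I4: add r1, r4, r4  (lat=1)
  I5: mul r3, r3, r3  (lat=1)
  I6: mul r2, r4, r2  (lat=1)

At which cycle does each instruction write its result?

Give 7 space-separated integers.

I0 add r4: issue@1 deps=(None,None) exec_start@1 write@4
I1 add r3: issue@2 deps=(None,None) exec_start@2 write@3
I2 mul r2: issue@3 deps=(1,0) exec_start@4 write@5
I3 add r2: issue@4 deps=(1,1) exec_start@4 write@5
I4 add r1: issue@5 deps=(0,0) exec_start@5 write@6
I5 mul r3: issue@6 deps=(1,1) exec_start@6 write@7
I6 mul r2: issue@7 deps=(0,3) exec_start@7 write@8

Answer: 4 3 5 5 6 7 8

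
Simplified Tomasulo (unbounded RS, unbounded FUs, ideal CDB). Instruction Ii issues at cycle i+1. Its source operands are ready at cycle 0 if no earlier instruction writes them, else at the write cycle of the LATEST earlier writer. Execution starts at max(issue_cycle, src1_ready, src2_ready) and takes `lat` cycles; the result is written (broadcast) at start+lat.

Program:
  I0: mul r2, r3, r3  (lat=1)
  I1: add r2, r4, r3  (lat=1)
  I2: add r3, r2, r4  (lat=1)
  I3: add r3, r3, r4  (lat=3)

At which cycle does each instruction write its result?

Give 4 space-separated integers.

I0 mul r2: issue@1 deps=(None,None) exec_start@1 write@2
I1 add r2: issue@2 deps=(None,None) exec_start@2 write@3
I2 add r3: issue@3 deps=(1,None) exec_start@3 write@4
I3 add r3: issue@4 deps=(2,None) exec_start@4 write@7

Answer: 2 3 4 7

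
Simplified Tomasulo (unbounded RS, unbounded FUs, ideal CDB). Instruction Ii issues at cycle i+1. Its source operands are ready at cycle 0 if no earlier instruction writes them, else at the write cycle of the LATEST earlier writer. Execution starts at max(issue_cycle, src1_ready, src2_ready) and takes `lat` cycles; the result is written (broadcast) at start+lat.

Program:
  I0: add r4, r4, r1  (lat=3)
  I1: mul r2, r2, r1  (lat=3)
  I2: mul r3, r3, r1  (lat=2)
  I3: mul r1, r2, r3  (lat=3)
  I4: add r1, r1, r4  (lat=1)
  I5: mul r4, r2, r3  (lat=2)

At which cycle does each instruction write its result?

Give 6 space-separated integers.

I0 add r4: issue@1 deps=(None,None) exec_start@1 write@4
I1 mul r2: issue@2 deps=(None,None) exec_start@2 write@5
I2 mul r3: issue@3 deps=(None,None) exec_start@3 write@5
I3 mul r1: issue@4 deps=(1,2) exec_start@5 write@8
I4 add r1: issue@5 deps=(3,0) exec_start@8 write@9
I5 mul r4: issue@6 deps=(1,2) exec_start@6 write@8

Answer: 4 5 5 8 9 8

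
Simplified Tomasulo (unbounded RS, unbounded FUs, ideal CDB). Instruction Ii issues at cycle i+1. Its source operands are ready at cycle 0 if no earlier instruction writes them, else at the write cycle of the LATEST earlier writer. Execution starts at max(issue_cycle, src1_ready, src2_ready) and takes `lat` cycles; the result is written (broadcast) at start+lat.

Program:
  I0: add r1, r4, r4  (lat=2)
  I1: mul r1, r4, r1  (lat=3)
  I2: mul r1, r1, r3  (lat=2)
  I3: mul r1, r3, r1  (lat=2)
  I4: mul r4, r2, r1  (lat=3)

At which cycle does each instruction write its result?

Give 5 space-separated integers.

Answer: 3 6 8 10 13

Derivation:
I0 add r1: issue@1 deps=(None,None) exec_start@1 write@3
I1 mul r1: issue@2 deps=(None,0) exec_start@3 write@6
I2 mul r1: issue@3 deps=(1,None) exec_start@6 write@8
I3 mul r1: issue@4 deps=(None,2) exec_start@8 write@10
I4 mul r4: issue@5 deps=(None,3) exec_start@10 write@13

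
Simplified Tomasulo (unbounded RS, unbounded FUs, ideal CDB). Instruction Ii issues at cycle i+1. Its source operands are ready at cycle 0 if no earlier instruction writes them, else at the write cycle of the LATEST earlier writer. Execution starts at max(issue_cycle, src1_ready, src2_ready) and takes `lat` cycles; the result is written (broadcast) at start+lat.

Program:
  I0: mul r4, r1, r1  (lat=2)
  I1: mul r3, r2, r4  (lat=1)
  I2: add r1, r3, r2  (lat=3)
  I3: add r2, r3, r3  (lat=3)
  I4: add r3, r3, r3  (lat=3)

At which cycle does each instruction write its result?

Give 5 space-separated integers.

I0 mul r4: issue@1 deps=(None,None) exec_start@1 write@3
I1 mul r3: issue@2 deps=(None,0) exec_start@3 write@4
I2 add r1: issue@3 deps=(1,None) exec_start@4 write@7
I3 add r2: issue@4 deps=(1,1) exec_start@4 write@7
I4 add r3: issue@5 deps=(1,1) exec_start@5 write@8

Answer: 3 4 7 7 8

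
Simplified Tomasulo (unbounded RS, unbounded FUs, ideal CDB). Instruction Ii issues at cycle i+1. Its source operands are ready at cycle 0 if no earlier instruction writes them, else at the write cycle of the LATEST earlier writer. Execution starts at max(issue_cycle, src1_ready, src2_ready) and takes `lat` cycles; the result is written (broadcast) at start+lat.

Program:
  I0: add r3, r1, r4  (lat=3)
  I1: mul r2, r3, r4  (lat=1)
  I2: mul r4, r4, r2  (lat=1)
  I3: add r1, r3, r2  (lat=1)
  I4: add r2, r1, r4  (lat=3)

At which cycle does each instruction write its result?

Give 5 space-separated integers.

Answer: 4 5 6 6 9

Derivation:
I0 add r3: issue@1 deps=(None,None) exec_start@1 write@4
I1 mul r2: issue@2 deps=(0,None) exec_start@4 write@5
I2 mul r4: issue@3 deps=(None,1) exec_start@5 write@6
I3 add r1: issue@4 deps=(0,1) exec_start@5 write@6
I4 add r2: issue@5 deps=(3,2) exec_start@6 write@9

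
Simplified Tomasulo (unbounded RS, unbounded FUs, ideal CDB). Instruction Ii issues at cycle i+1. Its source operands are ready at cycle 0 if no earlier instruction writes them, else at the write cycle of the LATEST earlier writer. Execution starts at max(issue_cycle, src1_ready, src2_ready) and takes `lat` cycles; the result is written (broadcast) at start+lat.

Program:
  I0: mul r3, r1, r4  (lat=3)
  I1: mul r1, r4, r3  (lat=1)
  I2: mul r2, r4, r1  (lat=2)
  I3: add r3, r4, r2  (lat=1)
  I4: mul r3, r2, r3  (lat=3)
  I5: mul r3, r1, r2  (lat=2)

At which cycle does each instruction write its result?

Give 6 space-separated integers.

Answer: 4 5 7 8 11 9

Derivation:
I0 mul r3: issue@1 deps=(None,None) exec_start@1 write@4
I1 mul r1: issue@2 deps=(None,0) exec_start@4 write@5
I2 mul r2: issue@3 deps=(None,1) exec_start@5 write@7
I3 add r3: issue@4 deps=(None,2) exec_start@7 write@8
I4 mul r3: issue@5 deps=(2,3) exec_start@8 write@11
I5 mul r3: issue@6 deps=(1,2) exec_start@7 write@9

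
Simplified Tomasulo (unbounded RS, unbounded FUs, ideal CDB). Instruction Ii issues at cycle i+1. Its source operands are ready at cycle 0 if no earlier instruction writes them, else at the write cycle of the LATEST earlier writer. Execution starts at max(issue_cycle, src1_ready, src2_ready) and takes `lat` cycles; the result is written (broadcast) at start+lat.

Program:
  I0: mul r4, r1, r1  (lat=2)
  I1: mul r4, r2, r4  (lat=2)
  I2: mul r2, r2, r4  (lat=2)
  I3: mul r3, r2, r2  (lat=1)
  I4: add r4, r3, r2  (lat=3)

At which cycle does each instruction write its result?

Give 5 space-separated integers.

I0 mul r4: issue@1 deps=(None,None) exec_start@1 write@3
I1 mul r4: issue@2 deps=(None,0) exec_start@3 write@5
I2 mul r2: issue@3 deps=(None,1) exec_start@5 write@7
I3 mul r3: issue@4 deps=(2,2) exec_start@7 write@8
I4 add r4: issue@5 deps=(3,2) exec_start@8 write@11

Answer: 3 5 7 8 11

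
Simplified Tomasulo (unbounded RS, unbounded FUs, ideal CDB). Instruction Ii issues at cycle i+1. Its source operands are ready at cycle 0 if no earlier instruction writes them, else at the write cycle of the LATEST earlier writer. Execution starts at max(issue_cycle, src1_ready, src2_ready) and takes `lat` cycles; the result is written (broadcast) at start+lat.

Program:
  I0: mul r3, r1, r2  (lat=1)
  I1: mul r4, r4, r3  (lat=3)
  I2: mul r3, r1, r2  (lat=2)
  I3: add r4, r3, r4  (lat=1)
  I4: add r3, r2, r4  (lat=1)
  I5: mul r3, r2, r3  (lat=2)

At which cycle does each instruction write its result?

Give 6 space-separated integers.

I0 mul r3: issue@1 deps=(None,None) exec_start@1 write@2
I1 mul r4: issue@2 deps=(None,0) exec_start@2 write@5
I2 mul r3: issue@3 deps=(None,None) exec_start@3 write@5
I3 add r4: issue@4 deps=(2,1) exec_start@5 write@6
I4 add r3: issue@5 deps=(None,3) exec_start@6 write@7
I5 mul r3: issue@6 deps=(None,4) exec_start@7 write@9

Answer: 2 5 5 6 7 9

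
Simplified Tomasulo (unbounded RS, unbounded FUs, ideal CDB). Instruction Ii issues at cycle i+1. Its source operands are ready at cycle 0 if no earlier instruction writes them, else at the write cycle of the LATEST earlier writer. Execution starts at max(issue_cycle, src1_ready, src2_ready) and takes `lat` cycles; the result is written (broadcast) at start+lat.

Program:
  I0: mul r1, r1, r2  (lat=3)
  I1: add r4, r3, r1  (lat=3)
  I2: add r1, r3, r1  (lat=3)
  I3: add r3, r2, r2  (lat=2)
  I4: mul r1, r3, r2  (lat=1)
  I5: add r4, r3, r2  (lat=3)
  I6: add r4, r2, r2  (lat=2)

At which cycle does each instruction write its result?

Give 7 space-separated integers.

Answer: 4 7 7 6 7 9 9

Derivation:
I0 mul r1: issue@1 deps=(None,None) exec_start@1 write@4
I1 add r4: issue@2 deps=(None,0) exec_start@4 write@7
I2 add r1: issue@3 deps=(None,0) exec_start@4 write@7
I3 add r3: issue@4 deps=(None,None) exec_start@4 write@6
I4 mul r1: issue@5 deps=(3,None) exec_start@6 write@7
I5 add r4: issue@6 deps=(3,None) exec_start@6 write@9
I6 add r4: issue@7 deps=(None,None) exec_start@7 write@9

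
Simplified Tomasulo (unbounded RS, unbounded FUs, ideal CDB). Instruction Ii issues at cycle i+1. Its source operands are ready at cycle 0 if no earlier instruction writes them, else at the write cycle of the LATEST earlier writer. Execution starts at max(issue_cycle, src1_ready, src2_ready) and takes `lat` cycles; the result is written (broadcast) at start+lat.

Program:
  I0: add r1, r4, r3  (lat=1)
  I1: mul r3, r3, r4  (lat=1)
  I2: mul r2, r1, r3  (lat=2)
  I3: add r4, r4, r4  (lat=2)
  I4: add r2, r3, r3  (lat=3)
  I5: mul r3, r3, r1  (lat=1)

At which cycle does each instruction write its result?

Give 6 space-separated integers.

I0 add r1: issue@1 deps=(None,None) exec_start@1 write@2
I1 mul r3: issue@2 deps=(None,None) exec_start@2 write@3
I2 mul r2: issue@3 deps=(0,1) exec_start@3 write@5
I3 add r4: issue@4 deps=(None,None) exec_start@4 write@6
I4 add r2: issue@5 deps=(1,1) exec_start@5 write@8
I5 mul r3: issue@6 deps=(1,0) exec_start@6 write@7

Answer: 2 3 5 6 8 7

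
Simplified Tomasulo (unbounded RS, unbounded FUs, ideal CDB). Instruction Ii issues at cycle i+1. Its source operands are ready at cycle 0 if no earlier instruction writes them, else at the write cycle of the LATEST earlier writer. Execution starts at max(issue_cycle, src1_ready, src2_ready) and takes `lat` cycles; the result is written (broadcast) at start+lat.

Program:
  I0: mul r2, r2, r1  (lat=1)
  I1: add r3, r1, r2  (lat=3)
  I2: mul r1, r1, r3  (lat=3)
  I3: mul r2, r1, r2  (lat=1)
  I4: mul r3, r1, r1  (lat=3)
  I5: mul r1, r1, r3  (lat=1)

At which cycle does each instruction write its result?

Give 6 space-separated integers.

I0 mul r2: issue@1 deps=(None,None) exec_start@1 write@2
I1 add r3: issue@2 deps=(None,0) exec_start@2 write@5
I2 mul r1: issue@3 deps=(None,1) exec_start@5 write@8
I3 mul r2: issue@4 deps=(2,0) exec_start@8 write@9
I4 mul r3: issue@5 deps=(2,2) exec_start@8 write@11
I5 mul r1: issue@6 deps=(2,4) exec_start@11 write@12

Answer: 2 5 8 9 11 12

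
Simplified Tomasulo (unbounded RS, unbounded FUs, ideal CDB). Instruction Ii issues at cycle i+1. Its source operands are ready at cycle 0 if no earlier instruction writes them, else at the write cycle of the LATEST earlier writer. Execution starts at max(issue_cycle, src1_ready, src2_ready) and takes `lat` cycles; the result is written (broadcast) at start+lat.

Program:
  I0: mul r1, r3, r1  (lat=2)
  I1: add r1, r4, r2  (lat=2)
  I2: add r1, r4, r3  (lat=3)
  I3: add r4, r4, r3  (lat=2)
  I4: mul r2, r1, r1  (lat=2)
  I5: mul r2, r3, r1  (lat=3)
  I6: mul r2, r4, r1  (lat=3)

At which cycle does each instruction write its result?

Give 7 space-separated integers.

Answer: 3 4 6 6 8 9 10

Derivation:
I0 mul r1: issue@1 deps=(None,None) exec_start@1 write@3
I1 add r1: issue@2 deps=(None,None) exec_start@2 write@4
I2 add r1: issue@3 deps=(None,None) exec_start@3 write@6
I3 add r4: issue@4 deps=(None,None) exec_start@4 write@6
I4 mul r2: issue@5 deps=(2,2) exec_start@6 write@8
I5 mul r2: issue@6 deps=(None,2) exec_start@6 write@9
I6 mul r2: issue@7 deps=(3,2) exec_start@7 write@10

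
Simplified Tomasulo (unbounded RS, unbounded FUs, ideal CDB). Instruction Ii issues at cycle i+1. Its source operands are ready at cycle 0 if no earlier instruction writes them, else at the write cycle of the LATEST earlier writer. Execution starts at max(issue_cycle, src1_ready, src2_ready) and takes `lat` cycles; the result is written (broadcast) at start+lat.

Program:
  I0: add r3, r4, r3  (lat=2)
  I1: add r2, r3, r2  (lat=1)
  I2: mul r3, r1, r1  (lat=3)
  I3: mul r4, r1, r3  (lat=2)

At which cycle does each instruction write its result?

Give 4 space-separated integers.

Answer: 3 4 6 8

Derivation:
I0 add r3: issue@1 deps=(None,None) exec_start@1 write@3
I1 add r2: issue@2 deps=(0,None) exec_start@3 write@4
I2 mul r3: issue@3 deps=(None,None) exec_start@3 write@6
I3 mul r4: issue@4 deps=(None,2) exec_start@6 write@8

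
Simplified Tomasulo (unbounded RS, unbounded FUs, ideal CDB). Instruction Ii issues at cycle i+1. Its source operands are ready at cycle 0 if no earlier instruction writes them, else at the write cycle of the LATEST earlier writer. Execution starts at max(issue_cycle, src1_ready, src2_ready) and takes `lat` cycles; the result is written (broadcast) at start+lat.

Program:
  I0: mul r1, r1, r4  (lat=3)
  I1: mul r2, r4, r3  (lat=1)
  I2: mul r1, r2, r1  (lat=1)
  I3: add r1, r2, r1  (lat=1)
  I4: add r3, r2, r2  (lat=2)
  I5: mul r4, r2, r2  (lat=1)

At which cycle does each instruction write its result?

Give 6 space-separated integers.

I0 mul r1: issue@1 deps=(None,None) exec_start@1 write@4
I1 mul r2: issue@2 deps=(None,None) exec_start@2 write@3
I2 mul r1: issue@3 deps=(1,0) exec_start@4 write@5
I3 add r1: issue@4 deps=(1,2) exec_start@5 write@6
I4 add r3: issue@5 deps=(1,1) exec_start@5 write@7
I5 mul r4: issue@6 deps=(1,1) exec_start@6 write@7

Answer: 4 3 5 6 7 7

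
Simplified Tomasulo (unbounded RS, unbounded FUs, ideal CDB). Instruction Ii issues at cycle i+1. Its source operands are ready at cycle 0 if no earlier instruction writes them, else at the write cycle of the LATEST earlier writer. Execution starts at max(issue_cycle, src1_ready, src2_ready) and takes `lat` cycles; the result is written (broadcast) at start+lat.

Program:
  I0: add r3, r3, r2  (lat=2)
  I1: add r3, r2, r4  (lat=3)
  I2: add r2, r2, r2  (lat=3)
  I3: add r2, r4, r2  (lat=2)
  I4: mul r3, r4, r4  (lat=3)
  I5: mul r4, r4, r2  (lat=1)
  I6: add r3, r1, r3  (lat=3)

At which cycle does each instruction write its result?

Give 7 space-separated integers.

Answer: 3 5 6 8 8 9 11

Derivation:
I0 add r3: issue@1 deps=(None,None) exec_start@1 write@3
I1 add r3: issue@2 deps=(None,None) exec_start@2 write@5
I2 add r2: issue@3 deps=(None,None) exec_start@3 write@6
I3 add r2: issue@4 deps=(None,2) exec_start@6 write@8
I4 mul r3: issue@5 deps=(None,None) exec_start@5 write@8
I5 mul r4: issue@6 deps=(None,3) exec_start@8 write@9
I6 add r3: issue@7 deps=(None,4) exec_start@8 write@11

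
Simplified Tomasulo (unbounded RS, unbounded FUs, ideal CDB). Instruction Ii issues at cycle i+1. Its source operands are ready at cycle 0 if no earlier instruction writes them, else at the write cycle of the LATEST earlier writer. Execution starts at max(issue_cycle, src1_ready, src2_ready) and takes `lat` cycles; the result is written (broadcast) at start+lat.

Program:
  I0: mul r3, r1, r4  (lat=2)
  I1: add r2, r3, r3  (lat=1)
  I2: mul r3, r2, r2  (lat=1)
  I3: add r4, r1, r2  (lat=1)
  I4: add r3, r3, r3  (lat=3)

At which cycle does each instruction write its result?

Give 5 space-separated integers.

I0 mul r3: issue@1 deps=(None,None) exec_start@1 write@3
I1 add r2: issue@2 deps=(0,0) exec_start@3 write@4
I2 mul r3: issue@3 deps=(1,1) exec_start@4 write@5
I3 add r4: issue@4 deps=(None,1) exec_start@4 write@5
I4 add r3: issue@5 deps=(2,2) exec_start@5 write@8

Answer: 3 4 5 5 8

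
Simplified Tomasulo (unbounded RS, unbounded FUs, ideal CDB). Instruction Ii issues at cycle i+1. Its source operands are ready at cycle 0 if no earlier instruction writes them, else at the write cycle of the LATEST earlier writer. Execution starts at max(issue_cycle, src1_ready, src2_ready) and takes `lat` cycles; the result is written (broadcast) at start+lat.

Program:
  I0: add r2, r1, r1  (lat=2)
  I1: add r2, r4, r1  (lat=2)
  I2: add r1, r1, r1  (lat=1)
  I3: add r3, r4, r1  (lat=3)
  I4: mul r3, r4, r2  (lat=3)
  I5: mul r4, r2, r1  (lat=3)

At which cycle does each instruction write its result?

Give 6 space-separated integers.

Answer: 3 4 4 7 8 9

Derivation:
I0 add r2: issue@1 deps=(None,None) exec_start@1 write@3
I1 add r2: issue@2 deps=(None,None) exec_start@2 write@4
I2 add r1: issue@3 deps=(None,None) exec_start@3 write@4
I3 add r3: issue@4 deps=(None,2) exec_start@4 write@7
I4 mul r3: issue@5 deps=(None,1) exec_start@5 write@8
I5 mul r4: issue@6 deps=(1,2) exec_start@6 write@9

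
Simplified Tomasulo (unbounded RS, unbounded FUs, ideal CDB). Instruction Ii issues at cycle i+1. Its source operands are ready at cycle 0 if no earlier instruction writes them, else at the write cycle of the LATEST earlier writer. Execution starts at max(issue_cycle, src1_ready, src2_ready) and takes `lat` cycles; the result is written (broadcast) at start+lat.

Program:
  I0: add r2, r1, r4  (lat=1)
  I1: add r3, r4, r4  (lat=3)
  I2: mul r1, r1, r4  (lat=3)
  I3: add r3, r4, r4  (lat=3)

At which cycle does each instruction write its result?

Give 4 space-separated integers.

Answer: 2 5 6 7

Derivation:
I0 add r2: issue@1 deps=(None,None) exec_start@1 write@2
I1 add r3: issue@2 deps=(None,None) exec_start@2 write@5
I2 mul r1: issue@3 deps=(None,None) exec_start@3 write@6
I3 add r3: issue@4 deps=(None,None) exec_start@4 write@7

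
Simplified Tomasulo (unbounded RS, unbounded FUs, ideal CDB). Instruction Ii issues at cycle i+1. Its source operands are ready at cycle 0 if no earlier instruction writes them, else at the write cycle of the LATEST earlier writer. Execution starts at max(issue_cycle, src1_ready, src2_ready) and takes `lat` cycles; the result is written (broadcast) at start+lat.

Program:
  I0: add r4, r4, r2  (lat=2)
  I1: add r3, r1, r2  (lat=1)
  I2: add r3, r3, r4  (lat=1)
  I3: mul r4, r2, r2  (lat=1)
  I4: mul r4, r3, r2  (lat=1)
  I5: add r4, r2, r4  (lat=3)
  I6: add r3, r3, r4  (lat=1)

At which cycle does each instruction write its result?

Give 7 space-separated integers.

I0 add r4: issue@1 deps=(None,None) exec_start@1 write@3
I1 add r3: issue@2 deps=(None,None) exec_start@2 write@3
I2 add r3: issue@3 deps=(1,0) exec_start@3 write@4
I3 mul r4: issue@4 deps=(None,None) exec_start@4 write@5
I4 mul r4: issue@5 deps=(2,None) exec_start@5 write@6
I5 add r4: issue@6 deps=(None,4) exec_start@6 write@9
I6 add r3: issue@7 deps=(2,5) exec_start@9 write@10

Answer: 3 3 4 5 6 9 10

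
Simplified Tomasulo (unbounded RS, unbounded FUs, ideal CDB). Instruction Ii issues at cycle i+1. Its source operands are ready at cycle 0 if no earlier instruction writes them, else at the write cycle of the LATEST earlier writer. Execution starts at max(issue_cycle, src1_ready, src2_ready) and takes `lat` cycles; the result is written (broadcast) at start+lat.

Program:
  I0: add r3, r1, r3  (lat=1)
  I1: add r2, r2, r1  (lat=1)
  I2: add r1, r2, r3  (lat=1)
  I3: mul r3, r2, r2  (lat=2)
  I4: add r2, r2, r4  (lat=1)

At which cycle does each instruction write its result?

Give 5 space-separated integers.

I0 add r3: issue@1 deps=(None,None) exec_start@1 write@2
I1 add r2: issue@2 deps=(None,None) exec_start@2 write@3
I2 add r1: issue@3 deps=(1,0) exec_start@3 write@4
I3 mul r3: issue@4 deps=(1,1) exec_start@4 write@6
I4 add r2: issue@5 deps=(1,None) exec_start@5 write@6

Answer: 2 3 4 6 6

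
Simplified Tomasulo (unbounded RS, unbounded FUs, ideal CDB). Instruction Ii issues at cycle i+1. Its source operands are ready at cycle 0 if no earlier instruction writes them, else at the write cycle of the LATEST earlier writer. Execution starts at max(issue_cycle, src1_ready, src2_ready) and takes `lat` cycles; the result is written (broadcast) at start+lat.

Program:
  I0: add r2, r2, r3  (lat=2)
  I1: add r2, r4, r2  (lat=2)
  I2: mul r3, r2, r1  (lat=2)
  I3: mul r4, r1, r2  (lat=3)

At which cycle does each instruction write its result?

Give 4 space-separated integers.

Answer: 3 5 7 8

Derivation:
I0 add r2: issue@1 deps=(None,None) exec_start@1 write@3
I1 add r2: issue@2 deps=(None,0) exec_start@3 write@5
I2 mul r3: issue@3 deps=(1,None) exec_start@5 write@7
I3 mul r4: issue@4 deps=(None,1) exec_start@5 write@8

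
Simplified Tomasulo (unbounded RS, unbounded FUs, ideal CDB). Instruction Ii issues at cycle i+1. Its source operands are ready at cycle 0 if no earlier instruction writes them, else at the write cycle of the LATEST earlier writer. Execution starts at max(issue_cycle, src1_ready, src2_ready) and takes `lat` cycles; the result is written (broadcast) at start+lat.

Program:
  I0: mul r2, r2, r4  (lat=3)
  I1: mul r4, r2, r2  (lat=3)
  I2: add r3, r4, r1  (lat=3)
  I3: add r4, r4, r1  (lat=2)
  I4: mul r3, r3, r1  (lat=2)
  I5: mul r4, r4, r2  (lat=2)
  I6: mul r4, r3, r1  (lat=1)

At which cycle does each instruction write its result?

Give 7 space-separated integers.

I0 mul r2: issue@1 deps=(None,None) exec_start@1 write@4
I1 mul r4: issue@2 deps=(0,0) exec_start@4 write@7
I2 add r3: issue@3 deps=(1,None) exec_start@7 write@10
I3 add r4: issue@4 deps=(1,None) exec_start@7 write@9
I4 mul r3: issue@5 deps=(2,None) exec_start@10 write@12
I5 mul r4: issue@6 deps=(3,0) exec_start@9 write@11
I6 mul r4: issue@7 deps=(4,None) exec_start@12 write@13

Answer: 4 7 10 9 12 11 13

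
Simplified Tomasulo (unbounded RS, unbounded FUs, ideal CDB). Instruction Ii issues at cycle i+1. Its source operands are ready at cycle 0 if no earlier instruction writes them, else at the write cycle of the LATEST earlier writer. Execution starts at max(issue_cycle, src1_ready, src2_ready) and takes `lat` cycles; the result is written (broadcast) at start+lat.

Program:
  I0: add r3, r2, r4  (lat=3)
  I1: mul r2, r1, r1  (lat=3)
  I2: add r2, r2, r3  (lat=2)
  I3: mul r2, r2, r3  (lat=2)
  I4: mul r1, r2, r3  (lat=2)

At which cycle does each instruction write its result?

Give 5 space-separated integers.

I0 add r3: issue@1 deps=(None,None) exec_start@1 write@4
I1 mul r2: issue@2 deps=(None,None) exec_start@2 write@5
I2 add r2: issue@3 deps=(1,0) exec_start@5 write@7
I3 mul r2: issue@4 deps=(2,0) exec_start@7 write@9
I4 mul r1: issue@5 deps=(3,0) exec_start@9 write@11

Answer: 4 5 7 9 11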